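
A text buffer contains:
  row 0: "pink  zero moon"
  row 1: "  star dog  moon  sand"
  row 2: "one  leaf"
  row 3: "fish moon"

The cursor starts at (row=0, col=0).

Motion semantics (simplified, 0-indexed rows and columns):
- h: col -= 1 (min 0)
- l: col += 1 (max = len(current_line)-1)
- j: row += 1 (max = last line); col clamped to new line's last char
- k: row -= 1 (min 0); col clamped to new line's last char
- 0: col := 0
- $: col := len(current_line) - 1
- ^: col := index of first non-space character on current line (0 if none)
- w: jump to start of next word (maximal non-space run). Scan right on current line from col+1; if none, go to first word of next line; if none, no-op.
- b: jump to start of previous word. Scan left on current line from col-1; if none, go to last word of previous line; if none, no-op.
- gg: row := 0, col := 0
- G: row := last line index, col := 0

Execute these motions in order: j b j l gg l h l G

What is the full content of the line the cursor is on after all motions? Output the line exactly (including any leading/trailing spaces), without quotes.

Answer: fish moon

Derivation:
After 1 (j): row=1 col=0 char='_'
After 2 (b): row=0 col=11 char='m'
After 3 (j): row=1 col=11 char='_'
After 4 (l): row=1 col=12 char='m'
After 5 (gg): row=0 col=0 char='p'
After 6 (l): row=0 col=1 char='i'
After 7 (h): row=0 col=0 char='p'
After 8 (l): row=0 col=1 char='i'
After 9 (G): row=3 col=0 char='f'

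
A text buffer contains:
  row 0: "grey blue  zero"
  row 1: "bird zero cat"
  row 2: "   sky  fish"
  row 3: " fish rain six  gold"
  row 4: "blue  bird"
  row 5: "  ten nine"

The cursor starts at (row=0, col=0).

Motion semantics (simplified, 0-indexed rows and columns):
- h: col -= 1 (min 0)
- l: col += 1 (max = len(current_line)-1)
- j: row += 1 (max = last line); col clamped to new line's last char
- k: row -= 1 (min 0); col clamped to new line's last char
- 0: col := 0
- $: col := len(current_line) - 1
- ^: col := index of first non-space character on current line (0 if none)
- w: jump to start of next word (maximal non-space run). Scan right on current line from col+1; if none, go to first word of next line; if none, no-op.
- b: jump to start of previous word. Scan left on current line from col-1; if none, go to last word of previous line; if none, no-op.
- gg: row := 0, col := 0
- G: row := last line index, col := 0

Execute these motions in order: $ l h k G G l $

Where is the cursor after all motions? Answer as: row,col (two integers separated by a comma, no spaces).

After 1 ($): row=0 col=14 char='o'
After 2 (l): row=0 col=14 char='o'
After 3 (h): row=0 col=13 char='r'
After 4 (k): row=0 col=13 char='r'
After 5 (G): row=5 col=0 char='_'
After 6 (G): row=5 col=0 char='_'
After 7 (l): row=5 col=1 char='_'
After 8 ($): row=5 col=9 char='e'

Answer: 5,9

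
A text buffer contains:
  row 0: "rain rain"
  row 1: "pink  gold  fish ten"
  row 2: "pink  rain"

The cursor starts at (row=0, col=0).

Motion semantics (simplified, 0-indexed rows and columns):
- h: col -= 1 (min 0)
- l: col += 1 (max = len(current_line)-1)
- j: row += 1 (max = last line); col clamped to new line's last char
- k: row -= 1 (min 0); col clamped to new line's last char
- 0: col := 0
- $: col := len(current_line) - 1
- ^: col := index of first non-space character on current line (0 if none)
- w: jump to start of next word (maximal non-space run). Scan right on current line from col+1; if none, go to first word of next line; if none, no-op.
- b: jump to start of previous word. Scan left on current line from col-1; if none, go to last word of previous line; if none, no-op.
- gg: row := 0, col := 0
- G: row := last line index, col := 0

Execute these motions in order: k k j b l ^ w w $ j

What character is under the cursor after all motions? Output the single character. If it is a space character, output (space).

After 1 (k): row=0 col=0 char='r'
After 2 (k): row=0 col=0 char='r'
After 3 (j): row=1 col=0 char='p'
After 4 (b): row=0 col=5 char='r'
After 5 (l): row=0 col=6 char='a'
After 6 (^): row=0 col=0 char='r'
After 7 (w): row=0 col=5 char='r'
After 8 (w): row=1 col=0 char='p'
After 9 ($): row=1 col=19 char='n'
After 10 (j): row=2 col=9 char='n'

Answer: n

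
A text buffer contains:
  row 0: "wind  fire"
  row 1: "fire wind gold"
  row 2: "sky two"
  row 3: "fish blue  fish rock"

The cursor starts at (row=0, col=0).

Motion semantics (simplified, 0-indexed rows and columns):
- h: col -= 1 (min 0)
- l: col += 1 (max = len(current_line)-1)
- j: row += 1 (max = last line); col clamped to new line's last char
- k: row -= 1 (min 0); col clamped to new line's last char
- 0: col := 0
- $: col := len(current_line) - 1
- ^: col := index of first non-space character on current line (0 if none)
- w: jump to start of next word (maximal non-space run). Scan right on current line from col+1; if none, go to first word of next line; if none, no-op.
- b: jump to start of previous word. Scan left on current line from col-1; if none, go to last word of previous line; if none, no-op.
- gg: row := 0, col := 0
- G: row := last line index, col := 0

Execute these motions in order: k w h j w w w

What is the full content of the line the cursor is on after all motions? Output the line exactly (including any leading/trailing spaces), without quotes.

After 1 (k): row=0 col=0 char='w'
After 2 (w): row=0 col=6 char='f'
After 3 (h): row=0 col=5 char='_'
After 4 (j): row=1 col=5 char='w'
After 5 (w): row=1 col=10 char='g'
After 6 (w): row=2 col=0 char='s'
After 7 (w): row=2 col=4 char='t'

Answer: sky two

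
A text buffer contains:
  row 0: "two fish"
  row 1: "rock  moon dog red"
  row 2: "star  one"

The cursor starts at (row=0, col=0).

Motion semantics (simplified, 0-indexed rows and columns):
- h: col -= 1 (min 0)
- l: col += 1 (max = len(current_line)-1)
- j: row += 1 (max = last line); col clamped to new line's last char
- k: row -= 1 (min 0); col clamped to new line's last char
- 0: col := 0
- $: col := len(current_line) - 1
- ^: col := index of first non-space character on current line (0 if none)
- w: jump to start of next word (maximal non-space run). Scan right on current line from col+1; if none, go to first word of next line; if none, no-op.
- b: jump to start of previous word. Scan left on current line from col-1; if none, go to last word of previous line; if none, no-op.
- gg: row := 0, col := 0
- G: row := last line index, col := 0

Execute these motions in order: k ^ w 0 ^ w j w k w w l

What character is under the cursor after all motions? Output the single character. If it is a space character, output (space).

Answer: o

Derivation:
After 1 (k): row=0 col=0 char='t'
After 2 (^): row=0 col=0 char='t'
After 3 (w): row=0 col=4 char='f'
After 4 (0): row=0 col=0 char='t'
After 5 (^): row=0 col=0 char='t'
After 6 (w): row=0 col=4 char='f'
After 7 (j): row=1 col=4 char='_'
After 8 (w): row=1 col=6 char='m'
After 9 (k): row=0 col=6 char='s'
After 10 (w): row=1 col=0 char='r'
After 11 (w): row=1 col=6 char='m'
After 12 (l): row=1 col=7 char='o'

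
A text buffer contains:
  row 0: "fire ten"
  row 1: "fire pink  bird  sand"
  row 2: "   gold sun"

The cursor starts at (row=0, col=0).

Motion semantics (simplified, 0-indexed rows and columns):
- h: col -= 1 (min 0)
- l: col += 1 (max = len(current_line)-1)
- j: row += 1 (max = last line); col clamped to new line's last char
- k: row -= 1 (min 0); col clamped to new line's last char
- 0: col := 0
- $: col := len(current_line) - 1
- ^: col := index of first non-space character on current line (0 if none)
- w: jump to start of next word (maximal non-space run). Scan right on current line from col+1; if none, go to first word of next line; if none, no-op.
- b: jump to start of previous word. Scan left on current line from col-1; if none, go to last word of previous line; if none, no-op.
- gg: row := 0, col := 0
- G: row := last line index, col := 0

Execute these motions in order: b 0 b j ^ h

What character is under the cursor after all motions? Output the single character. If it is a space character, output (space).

Answer: f

Derivation:
After 1 (b): row=0 col=0 char='f'
After 2 (0): row=0 col=0 char='f'
After 3 (b): row=0 col=0 char='f'
After 4 (j): row=1 col=0 char='f'
After 5 (^): row=1 col=0 char='f'
After 6 (h): row=1 col=0 char='f'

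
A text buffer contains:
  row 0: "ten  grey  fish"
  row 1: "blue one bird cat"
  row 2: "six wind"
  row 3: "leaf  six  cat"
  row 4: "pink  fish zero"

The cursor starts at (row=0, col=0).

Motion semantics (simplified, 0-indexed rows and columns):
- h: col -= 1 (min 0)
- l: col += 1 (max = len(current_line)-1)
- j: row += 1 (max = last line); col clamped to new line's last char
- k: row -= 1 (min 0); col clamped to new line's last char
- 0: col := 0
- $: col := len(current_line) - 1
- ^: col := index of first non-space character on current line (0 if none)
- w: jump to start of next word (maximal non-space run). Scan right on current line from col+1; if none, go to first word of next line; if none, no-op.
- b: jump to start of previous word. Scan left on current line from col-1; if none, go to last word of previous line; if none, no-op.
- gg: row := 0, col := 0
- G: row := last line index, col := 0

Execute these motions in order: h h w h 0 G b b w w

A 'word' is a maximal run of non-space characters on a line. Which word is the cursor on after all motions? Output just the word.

After 1 (h): row=0 col=0 char='t'
After 2 (h): row=0 col=0 char='t'
After 3 (w): row=0 col=5 char='g'
After 4 (h): row=0 col=4 char='_'
After 5 (0): row=0 col=0 char='t'
After 6 (G): row=4 col=0 char='p'
After 7 (b): row=3 col=11 char='c'
After 8 (b): row=3 col=6 char='s'
After 9 (w): row=3 col=11 char='c'
After 10 (w): row=4 col=0 char='p'

Answer: pink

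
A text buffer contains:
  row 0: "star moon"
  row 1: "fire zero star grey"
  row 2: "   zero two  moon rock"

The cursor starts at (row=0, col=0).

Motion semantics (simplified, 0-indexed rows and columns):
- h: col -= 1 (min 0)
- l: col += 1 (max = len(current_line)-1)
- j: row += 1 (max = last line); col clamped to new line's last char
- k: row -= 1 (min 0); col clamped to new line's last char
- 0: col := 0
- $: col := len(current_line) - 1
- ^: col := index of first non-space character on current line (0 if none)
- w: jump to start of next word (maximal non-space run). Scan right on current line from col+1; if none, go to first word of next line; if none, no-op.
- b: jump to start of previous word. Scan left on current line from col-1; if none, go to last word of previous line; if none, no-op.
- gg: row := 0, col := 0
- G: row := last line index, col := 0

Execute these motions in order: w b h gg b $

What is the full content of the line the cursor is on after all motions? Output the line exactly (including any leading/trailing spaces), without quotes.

Answer: star moon

Derivation:
After 1 (w): row=0 col=5 char='m'
After 2 (b): row=0 col=0 char='s'
After 3 (h): row=0 col=0 char='s'
After 4 (gg): row=0 col=0 char='s'
After 5 (b): row=0 col=0 char='s'
After 6 ($): row=0 col=8 char='n'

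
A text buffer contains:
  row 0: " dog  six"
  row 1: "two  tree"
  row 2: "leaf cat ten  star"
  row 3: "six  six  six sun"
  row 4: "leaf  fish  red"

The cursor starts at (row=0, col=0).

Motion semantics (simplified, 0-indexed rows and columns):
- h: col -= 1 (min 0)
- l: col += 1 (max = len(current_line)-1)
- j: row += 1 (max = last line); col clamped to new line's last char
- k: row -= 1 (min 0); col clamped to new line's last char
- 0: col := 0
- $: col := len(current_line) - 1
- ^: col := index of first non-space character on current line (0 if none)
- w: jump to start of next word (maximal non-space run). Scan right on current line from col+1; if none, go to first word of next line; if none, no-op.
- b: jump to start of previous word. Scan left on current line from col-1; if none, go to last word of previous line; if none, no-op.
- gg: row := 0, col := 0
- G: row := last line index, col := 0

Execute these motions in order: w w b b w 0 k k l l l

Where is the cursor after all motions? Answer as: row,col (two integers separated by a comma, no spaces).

Answer: 0,3

Derivation:
After 1 (w): row=0 col=1 char='d'
After 2 (w): row=0 col=6 char='s'
After 3 (b): row=0 col=1 char='d'
After 4 (b): row=0 col=1 char='d'
After 5 (w): row=0 col=6 char='s'
After 6 (0): row=0 col=0 char='_'
After 7 (k): row=0 col=0 char='_'
After 8 (k): row=0 col=0 char='_'
After 9 (l): row=0 col=1 char='d'
After 10 (l): row=0 col=2 char='o'
After 11 (l): row=0 col=3 char='g'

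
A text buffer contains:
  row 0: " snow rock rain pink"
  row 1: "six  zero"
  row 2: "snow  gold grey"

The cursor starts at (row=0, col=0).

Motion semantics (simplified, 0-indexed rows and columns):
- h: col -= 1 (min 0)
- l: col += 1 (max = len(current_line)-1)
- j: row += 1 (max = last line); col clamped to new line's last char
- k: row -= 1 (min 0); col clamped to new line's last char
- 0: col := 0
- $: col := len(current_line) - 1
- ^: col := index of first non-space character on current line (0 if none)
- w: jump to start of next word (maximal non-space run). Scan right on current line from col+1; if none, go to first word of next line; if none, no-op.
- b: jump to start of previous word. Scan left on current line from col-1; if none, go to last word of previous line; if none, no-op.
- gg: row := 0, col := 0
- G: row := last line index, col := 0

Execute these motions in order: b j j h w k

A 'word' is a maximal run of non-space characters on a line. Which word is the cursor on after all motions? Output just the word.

Answer: zero

Derivation:
After 1 (b): row=0 col=0 char='_'
After 2 (j): row=1 col=0 char='s'
After 3 (j): row=2 col=0 char='s'
After 4 (h): row=2 col=0 char='s'
After 5 (w): row=2 col=6 char='g'
After 6 (k): row=1 col=6 char='e'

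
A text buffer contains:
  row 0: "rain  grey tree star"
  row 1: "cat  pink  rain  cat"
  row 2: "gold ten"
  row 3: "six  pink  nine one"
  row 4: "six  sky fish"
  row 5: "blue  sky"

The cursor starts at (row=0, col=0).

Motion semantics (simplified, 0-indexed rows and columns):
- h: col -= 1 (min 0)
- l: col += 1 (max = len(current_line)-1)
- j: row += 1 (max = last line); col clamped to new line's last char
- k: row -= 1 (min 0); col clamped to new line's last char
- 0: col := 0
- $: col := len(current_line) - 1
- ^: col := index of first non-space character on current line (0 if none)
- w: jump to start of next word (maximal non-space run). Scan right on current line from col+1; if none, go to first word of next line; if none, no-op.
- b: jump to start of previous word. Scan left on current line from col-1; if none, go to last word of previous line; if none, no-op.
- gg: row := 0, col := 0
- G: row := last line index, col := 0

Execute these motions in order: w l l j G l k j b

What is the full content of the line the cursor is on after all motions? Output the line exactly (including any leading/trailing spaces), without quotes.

After 1 (w): row=0 col=6 char='g'
After 2 (l): row=0 col=7 char='r'
After 3 (l): row=0 col=8 char='e'
After 4 (j): row=1 col=8 char='k'
After 5 (G): row=5 col=0 char='b'
After 6 (l): row=5 col=1 char='l'
After 7 (k): row=4 col=1 char='i'
After 8 (j): row=5 col=1 char='l'
After 9 (b): row=5 col=0 char='b'

Answer: blue  sky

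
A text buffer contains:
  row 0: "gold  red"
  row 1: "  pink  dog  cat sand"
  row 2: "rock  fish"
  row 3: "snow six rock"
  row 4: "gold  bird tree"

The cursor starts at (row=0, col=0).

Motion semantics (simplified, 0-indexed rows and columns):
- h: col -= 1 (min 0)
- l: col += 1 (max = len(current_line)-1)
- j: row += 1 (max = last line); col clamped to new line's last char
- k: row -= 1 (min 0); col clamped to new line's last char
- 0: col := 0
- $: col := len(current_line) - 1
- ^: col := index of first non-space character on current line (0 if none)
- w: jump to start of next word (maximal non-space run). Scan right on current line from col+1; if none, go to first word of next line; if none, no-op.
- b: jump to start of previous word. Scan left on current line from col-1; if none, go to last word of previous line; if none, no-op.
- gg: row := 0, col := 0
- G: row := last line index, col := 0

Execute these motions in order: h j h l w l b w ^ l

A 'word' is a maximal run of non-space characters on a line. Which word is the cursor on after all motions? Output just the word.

Answer: pink

Derivation:
After 1 (h): row=0 col=0 char='g'
After 2 (j): row=1 col=0 char='_'
After 3 (h): row=1 col=0 char='_'
After 4 (l): row=1 col=1 char='_'
After 5 (w): row=1 col=2 char='p'
After 6 (l): row=1 col=3 char='i'
After 7 (b): row=1 col=2 char='p'
After 8 (w): row=1 col=8 char='d'
After 9 (^): row=1 col=2 char='p'
After 10 (l): row=1 col=3 char='i'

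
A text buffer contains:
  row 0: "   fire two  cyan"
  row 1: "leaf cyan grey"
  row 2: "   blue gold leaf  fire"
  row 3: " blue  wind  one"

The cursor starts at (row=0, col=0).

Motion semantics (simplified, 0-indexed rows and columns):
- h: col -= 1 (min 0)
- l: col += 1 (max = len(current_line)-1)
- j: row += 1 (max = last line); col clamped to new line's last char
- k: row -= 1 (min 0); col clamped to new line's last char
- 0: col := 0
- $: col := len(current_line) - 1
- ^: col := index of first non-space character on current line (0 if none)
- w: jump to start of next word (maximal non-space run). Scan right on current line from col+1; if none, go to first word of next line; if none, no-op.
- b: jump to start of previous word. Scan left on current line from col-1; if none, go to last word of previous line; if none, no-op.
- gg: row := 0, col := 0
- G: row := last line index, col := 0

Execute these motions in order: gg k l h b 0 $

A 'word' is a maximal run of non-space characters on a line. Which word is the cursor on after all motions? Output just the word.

After 1 (gg): row=0 col=0 char='_'
After 2 (k): row=0 col=0 char='_'
After 3 (l): row=0 col=1 char='_'
After 4 (h): row=0 col=0 char='_'
After 5 (b): row=0 col=0 char='_'
After 6 (0): row=0 col=0 char='_'
After 7 ($): row=0 col=16 char='n'

Answer: cyan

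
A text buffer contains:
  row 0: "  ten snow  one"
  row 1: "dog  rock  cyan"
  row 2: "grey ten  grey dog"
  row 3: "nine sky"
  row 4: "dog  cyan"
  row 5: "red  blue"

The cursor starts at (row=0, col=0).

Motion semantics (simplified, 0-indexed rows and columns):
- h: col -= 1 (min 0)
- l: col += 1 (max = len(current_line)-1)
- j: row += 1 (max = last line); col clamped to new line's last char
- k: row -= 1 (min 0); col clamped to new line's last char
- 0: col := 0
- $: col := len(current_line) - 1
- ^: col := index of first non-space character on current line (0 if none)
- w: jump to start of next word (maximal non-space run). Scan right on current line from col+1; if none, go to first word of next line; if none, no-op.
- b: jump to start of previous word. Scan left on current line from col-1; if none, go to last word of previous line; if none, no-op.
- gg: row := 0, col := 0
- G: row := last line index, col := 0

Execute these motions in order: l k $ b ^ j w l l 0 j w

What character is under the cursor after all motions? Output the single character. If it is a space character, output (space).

After 1 (l): row=0 col=1 char='_'
After 2 (k): row=0 col=1 char='_'
After 3 ($): row=0 col=14 char='e'
After 4 (b): row=0 col=12 char='o'
After 5 (^): row=0 col=2 char='t'
After 6 (j): row=1 col=2 char='g'
After 7 (w): row=1 col=5 char='r'
After 8 (l): row=1 col=6 char='o'
After 9 (l): row=1 col=7 char='c'
After 10 (0): row=1 col=0 char='d'
After 11 (j): row=2 col=0 char='g'
After 12 (w): row=2 col=5 char='t'

Answer: t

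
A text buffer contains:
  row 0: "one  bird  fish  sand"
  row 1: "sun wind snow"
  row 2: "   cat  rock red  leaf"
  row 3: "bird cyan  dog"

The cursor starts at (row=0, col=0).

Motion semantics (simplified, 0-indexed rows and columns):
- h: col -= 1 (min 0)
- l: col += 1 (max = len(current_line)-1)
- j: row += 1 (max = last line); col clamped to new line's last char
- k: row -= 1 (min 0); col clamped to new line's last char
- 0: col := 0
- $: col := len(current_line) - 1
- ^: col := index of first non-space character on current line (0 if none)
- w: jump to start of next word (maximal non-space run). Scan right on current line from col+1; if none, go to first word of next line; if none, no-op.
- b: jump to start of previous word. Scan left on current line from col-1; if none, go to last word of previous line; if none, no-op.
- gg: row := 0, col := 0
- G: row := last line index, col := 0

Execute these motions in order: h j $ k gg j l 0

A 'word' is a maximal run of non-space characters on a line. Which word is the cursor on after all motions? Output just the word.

Answer: sun

Derivation:
After 1 (h): row=0 col=0 char='o'
After 2 (j): row=1 col=0 char='s'
After 3 ($): row=1 col=12 char='w'
After 4 (k): row=0 col=12 char='i'
After 5 (gg): row=0 col=0 char='o'
After 6 (j): row=1 col=0 char='s'
After 7 (l): row=1 col=1 char='u'
After 8 (0): row=1 col=0 char='s'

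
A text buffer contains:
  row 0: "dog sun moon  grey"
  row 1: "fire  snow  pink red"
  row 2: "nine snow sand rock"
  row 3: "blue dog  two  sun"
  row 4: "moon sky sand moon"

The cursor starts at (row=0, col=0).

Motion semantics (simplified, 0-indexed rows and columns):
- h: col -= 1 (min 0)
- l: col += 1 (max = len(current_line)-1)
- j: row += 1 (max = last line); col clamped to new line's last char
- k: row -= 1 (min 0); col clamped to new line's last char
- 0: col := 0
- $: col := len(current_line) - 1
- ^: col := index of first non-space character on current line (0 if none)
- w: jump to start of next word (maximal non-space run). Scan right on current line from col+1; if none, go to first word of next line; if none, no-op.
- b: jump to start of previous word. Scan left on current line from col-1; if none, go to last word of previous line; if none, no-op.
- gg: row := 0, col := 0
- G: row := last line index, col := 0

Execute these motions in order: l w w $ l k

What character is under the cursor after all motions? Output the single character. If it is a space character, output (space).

After 1 (l): row=0 col=1 char='o'
After 2 (w): row=0 col=4 char='s'
After 3 (w): row=0 col=8 char='m'
After 4 ($): row=0 col=17 char='y'
After 5 (l): row=0 col=17 char='y'
After 6 (k): row=0 col=17 char='y'

Answer: y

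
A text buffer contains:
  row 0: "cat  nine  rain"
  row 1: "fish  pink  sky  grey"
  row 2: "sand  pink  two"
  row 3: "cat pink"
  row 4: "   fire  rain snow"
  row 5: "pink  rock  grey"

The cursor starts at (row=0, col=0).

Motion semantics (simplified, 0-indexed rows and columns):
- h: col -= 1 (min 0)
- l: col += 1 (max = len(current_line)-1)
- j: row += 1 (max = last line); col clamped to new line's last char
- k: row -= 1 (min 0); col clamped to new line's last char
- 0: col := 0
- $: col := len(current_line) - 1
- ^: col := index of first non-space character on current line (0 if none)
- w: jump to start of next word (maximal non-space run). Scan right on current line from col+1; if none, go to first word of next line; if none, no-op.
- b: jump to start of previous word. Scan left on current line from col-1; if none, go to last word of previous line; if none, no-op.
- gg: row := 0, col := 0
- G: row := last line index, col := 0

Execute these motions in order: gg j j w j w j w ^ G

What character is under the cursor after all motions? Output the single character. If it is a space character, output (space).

Answer: p

Derivation:
After 1 (gg): row=0 col=0 char='c'
After 2 (j): row=1 col=0 char='f'
After 3 (j): row=2 col=0 char='s'
After 4 (w): row=2 col=6 char='p'
After 5 (j): row=3 col=6 char='n'
After 6 (w): row=4 col=3 char='f'
After 7 (j): row=5 col=3 char='k'
After 8 (w): row=5 col=6 char='r'
After 9 (^): row=5 col=0 char='p'
After 10 (G): row=5 col=0 char='p'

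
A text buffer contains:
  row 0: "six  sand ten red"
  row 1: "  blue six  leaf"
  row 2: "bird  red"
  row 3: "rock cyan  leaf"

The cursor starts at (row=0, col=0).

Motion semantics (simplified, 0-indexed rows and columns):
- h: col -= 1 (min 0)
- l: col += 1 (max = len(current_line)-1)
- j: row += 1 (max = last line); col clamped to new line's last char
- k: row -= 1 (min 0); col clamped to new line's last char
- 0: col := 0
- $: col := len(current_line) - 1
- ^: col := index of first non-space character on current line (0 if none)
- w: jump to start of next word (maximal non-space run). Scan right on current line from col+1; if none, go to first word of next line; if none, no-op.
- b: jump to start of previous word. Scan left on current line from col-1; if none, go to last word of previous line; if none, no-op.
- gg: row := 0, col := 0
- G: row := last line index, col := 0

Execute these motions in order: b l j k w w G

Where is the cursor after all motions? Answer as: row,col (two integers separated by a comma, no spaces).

After 1 (b): row=0 col=0 char='s'
After 2 (l): row=0 col=1 char='i'
After 3 (j): row=1 col=1 char='_'
After 4 (k): row=0 col=1 char='i'
After 5 (w): row=0 col=5 char='s'
After 6 (w): row=0 col=10 char='t'
After 7 (G): row=3 col=0 char='r'

Answer: 3,0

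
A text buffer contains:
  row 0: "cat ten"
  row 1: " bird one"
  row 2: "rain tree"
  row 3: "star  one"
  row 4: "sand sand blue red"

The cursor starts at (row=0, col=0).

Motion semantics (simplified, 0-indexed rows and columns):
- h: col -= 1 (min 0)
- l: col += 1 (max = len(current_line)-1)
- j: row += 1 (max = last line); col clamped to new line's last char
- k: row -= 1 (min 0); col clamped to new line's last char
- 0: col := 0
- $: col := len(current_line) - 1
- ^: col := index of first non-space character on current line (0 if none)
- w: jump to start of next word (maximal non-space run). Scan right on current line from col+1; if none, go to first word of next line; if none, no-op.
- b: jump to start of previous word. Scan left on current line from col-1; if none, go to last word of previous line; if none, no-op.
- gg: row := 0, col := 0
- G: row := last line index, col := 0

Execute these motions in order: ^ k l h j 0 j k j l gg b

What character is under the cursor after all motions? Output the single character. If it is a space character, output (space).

Answer: c

Derivation:
After 1 (^): row=0 col=0 char='c'
After 2 (k): row=0 col=0 char='c'
After 3 (l): row=0 col=1 char='a'
After 4 (h): row=0 col=0 char='c'
After 5 (j): row=1 col=0 char='_'
After 6 (0): row=1 col=0 char='_'
After 7 (j): row=2 col=0 char='r'
After 8 (k): row=1 col=0 char='_'
After 9 (j): row=2 col=0 char='r'
After 10 (l): row=2 col=1 char='a'
After 11 (gg): row=0 col=0 char='c'
After 12 (b): row=0 col=0 char='c'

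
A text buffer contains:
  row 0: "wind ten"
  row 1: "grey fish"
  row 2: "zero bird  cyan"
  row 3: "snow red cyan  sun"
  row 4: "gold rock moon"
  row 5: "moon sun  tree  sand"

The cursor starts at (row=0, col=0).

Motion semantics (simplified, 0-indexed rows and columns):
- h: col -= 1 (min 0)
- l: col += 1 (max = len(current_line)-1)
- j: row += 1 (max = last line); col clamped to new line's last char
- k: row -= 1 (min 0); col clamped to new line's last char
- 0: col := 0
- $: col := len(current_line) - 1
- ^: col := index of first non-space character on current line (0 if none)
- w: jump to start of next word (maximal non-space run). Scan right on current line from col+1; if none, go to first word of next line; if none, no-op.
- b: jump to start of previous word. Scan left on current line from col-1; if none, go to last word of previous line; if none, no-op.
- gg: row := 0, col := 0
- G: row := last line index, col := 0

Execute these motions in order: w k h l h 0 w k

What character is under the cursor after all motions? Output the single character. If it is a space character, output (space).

After 1 (w): row=0 col=5 char='t'
After 2 (k): row=0 col=5 char='t'
After 3 (h): row=0 col=4 char='_'
After 4 (l): row=0 col=5 char='t'
After 5 (h): row=0 col=4 char='_'
After 6 (0): row=0 col=0 char='w'
After 7 (w): row=0 col=5 char='t'
After 8 (k): row=0 col=5 char='t'

Answer: t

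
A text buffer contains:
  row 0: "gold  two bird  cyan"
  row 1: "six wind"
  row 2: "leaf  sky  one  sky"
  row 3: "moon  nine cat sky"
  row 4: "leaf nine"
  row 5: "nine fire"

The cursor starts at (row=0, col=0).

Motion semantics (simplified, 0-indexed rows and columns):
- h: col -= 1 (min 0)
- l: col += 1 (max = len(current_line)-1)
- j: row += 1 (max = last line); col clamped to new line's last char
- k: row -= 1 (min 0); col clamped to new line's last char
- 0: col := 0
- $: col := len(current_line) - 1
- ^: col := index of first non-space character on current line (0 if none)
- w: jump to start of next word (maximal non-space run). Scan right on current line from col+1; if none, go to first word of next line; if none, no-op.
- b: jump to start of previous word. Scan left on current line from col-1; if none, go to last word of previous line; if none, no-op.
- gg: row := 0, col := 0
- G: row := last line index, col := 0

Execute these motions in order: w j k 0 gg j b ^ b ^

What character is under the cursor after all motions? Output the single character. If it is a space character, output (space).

Answer: g

Derivation:
After 1 (w): row=0 col=6 char='t'
After 2 (j): row=1 col=6 char='n'
After 3 (k): row=0 col=6 char='t'
After 4 (0): row=0 col=0 char='g'
After 5 (gg): row=0 col=0 char='g'
After 6 (j): row=1 col=0 char='s'
After 7 (b): row=0 col=16 char='c'
After 8 (^): row=0 col=0 char='g'
After 9 (b): row=0 col=0 char='g'
After 10 (^): row=0 col=0 char='g'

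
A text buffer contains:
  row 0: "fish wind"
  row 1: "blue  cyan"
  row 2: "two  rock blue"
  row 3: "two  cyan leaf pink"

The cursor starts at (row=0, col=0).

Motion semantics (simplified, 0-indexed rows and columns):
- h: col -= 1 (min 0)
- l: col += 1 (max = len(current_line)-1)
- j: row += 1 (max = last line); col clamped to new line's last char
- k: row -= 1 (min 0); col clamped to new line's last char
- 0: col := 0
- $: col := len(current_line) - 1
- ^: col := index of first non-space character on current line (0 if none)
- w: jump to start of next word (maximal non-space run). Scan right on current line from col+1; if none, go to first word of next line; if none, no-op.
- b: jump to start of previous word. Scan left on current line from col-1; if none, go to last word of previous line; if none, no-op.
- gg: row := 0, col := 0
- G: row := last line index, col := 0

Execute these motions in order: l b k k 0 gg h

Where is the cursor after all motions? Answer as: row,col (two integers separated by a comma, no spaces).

After 1 (l): row=0 col=1 char='i'
After 2 (b): row=0 col=0 char='f'
After 3 (k): row=0 col=0 char='f'
After 4 (k): row=0 col=0 char='f'
After 5 (0): row=0 col=0 char='f'
After 6 (gg): row=0 col=0 char='f'
After 7 (h): row=0 col=0 char='f'

Answer: 0,0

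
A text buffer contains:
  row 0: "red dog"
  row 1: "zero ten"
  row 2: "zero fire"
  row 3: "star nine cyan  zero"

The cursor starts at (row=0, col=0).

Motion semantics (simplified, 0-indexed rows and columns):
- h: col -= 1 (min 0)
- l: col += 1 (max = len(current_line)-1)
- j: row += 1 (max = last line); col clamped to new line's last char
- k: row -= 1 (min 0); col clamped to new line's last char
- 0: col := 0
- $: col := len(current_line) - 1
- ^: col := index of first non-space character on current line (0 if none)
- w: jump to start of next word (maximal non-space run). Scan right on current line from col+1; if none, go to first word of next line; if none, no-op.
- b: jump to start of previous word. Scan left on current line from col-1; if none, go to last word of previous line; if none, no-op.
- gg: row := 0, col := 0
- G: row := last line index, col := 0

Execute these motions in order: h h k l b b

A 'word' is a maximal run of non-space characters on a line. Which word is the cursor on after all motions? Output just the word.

After 1 (h): row=0 col=0 char='r'
After 2 (h): row=0 col=0 char='r'
After 3 (k): row=0 col=0 char='r'
After 4 (l): row=0 col=1 char='e'
After 5 (b): row=0 col=0 char='r'
After 6 (b): row=0 col=0 char='r'

Answer: red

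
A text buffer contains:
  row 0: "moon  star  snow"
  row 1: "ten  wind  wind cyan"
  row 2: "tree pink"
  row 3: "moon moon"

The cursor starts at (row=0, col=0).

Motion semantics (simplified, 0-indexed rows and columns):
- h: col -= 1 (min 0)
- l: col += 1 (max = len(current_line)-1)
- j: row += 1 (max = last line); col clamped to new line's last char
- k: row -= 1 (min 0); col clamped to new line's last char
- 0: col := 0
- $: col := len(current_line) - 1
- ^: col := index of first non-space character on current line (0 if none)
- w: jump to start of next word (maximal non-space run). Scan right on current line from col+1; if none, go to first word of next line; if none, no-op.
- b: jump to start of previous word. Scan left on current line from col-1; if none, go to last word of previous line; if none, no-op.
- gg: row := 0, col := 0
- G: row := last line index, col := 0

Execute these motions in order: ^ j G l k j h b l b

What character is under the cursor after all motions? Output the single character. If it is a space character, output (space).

After 1 (^): row=0 col=0 char='m'
After 2 (j): row=1 col=0 char='t'
After 3 (G): row=3 col=0 char='m'
After 4 (l): row=3 col=1 char='o'
After 5 (k): row=2 col=1 char='r'
After 6 (j): row=3 col=1 char='o'
After 7 (h): row=3 col=0 char='m'
After 8 (b): row=2 col=5 char='p'
After 9 (l): row=2 col=6 char='i'
After 10 (b): row=2 col=5 char='p'

Answer: p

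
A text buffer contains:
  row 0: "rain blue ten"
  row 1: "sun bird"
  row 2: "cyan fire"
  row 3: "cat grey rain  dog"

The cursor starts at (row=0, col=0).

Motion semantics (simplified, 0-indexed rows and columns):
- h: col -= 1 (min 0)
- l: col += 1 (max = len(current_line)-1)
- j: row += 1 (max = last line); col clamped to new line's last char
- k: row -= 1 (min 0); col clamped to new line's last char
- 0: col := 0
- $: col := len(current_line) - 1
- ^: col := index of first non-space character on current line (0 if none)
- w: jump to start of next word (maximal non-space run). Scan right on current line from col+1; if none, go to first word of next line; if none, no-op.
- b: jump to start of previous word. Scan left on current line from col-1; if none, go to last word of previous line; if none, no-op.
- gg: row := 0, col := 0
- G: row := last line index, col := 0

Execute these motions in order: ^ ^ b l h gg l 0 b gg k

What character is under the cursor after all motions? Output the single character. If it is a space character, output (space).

After 1 (^): row=0 col=0 char='r'
After 2 (^): row=0 col=0 char='r'
After 3 (b): row=0 col=0 char='r'
After 4 (l): row=0 col=1 char='a'
After 5 (h): row=0 col=0 char='r'
After 6 (gg): row=0 col=0 char='r'
After 7 (l): row=0 col=1 char='a'
After 8 (0): row=0 col=0 char='r'
After 9 (b): row=0 col=0 char='r'
After 10 (gg): row=0 col=0 char='r'
After 11 (k): row=0 col=0 char='r'

Answer: r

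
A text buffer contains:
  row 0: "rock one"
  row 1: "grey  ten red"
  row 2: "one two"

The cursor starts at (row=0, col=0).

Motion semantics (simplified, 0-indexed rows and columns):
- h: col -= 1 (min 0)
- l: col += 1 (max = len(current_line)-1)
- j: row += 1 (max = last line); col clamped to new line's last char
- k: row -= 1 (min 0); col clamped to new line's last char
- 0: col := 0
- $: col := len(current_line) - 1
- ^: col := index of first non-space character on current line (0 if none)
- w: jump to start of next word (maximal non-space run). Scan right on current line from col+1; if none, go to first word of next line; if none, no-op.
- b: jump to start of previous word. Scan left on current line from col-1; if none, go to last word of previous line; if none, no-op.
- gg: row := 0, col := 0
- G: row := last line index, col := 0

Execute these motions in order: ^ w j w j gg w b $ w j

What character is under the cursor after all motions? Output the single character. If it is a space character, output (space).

After 1 (^): row=0 col=0 char='r'
After 2 (w): row=0 col=5 char='o'
After 3 (j): row=1 col=5 char='_'
After 4 (w): row=1 col=6 char='t'
After 5 (j): row=2 col=6 char='o'
After 6 (gg): row=0 col=0 char='r'
After 7 (w): row=0 col=5 char='o'
After 8 (b): row=0 col=0 char='r'
After 9 ($): row=0 col=7 char='e'
After 10 (w): row=1 col=0 char='g'
After 11 (j): row=2 col=0 char='o'

Answer: o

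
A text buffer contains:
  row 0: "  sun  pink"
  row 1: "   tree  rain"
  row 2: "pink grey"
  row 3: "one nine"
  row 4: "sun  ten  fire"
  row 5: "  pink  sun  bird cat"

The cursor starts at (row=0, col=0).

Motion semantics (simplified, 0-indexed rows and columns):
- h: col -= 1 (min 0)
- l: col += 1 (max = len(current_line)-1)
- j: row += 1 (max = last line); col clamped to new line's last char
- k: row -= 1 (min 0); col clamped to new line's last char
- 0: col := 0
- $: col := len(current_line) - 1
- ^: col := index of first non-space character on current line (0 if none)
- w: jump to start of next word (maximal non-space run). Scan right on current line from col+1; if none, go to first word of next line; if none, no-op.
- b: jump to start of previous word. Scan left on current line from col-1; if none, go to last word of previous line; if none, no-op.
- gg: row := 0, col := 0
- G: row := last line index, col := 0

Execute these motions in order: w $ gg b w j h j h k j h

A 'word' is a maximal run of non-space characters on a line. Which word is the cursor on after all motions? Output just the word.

After 1 (w): row=0 col=2 char='s'
After 2 ($): row=0 col=10 char='k'
After 3 (gg): row=0 col=0 char='_'
After 4 (b): row=0 col=0 char='_'
After 5 (w): row=0 col=2 char='s'
After 6 (j): row=1 col=2 char='_'
After 7 (h): row=1 col=1 char='_'
After 8 (j): row=2 col=1 char='i'
After 9 (h): row=2 col=0 char='p'
After 10 (k): row=1 col=0 char='_'
After 11 (j): row=2 col=0 char='p'
After 12 (h): row=2 col=0 char='p'

Answer: pink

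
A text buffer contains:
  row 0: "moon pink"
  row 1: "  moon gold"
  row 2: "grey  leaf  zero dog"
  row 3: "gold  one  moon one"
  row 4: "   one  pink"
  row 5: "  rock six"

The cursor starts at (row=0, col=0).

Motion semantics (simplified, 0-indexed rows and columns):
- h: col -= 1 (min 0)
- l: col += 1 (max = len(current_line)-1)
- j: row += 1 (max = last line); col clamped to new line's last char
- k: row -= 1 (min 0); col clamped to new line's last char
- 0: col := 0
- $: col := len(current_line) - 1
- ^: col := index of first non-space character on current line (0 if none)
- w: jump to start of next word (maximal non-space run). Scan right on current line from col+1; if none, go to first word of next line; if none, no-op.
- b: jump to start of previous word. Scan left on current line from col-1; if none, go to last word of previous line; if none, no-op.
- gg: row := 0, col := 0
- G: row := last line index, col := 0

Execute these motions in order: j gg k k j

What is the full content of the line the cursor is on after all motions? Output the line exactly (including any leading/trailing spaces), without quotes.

After 1 (j): row=1 col=0 char='_'
After 2 (gg): row=0 col=0 char='m'
After 3 (k): row=0 col=0 char='m'
After 4 (k): row=0 col=0 char='m'
After 5 (j): row=1 col=0 char='_'

Answer:   moon gold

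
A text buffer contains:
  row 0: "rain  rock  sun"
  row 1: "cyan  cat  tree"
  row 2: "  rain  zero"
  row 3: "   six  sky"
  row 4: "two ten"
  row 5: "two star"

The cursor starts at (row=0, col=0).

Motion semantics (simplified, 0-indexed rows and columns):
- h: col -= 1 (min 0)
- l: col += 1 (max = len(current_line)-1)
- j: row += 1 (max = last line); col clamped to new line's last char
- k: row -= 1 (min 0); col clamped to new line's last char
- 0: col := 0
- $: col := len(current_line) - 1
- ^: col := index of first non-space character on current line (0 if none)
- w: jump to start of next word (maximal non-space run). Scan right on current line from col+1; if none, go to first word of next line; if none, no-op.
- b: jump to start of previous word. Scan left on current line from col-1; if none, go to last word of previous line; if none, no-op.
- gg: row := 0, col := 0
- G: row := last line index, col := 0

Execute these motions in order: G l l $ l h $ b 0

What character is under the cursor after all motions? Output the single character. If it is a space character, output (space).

Answer: t

Derivation:
After 1 (G): row=5 col=0 char='t'
After 2 (l): row=5 col=1 char='w'
After 3 (l): row=5 col=2 char='o'
After 4 ($): row=5 col=7 char='r'
After 5 (l): row=5 col=7 char='r'
After 6 (h): row=5 col=6 char='a'
After 7 ($): row=5 col=7 char='r'
After 8 (b): row=5 col=4 char='s'
After 9 (0): row=5 col=0 char='t'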